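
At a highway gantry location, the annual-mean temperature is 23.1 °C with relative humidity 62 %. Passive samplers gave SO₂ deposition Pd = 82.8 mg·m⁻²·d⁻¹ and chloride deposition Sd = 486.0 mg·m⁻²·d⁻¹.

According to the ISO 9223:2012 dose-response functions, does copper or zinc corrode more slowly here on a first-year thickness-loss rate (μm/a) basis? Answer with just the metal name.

copper

copper: f(T) = -0.080·(T−10) [T>10 °C] = -1.0480
  sulphur-dioxide contribution → 0.2272 μm/a
  chloride contribution → 1.574 μm/a
  total first-year rate 1.801 μm/a
zinc: T>10 °C ⇒ hinge -0.071·(23.1−10) = -0.9301
  sulphur-dioxide contribution → 0.6155 μm/a
  chloride contribution → 6.959 μm/a
  ⇒ r_corr(zinc) = 7.575 μm/a
Ordering by μm/a: zinc (7.57) > copper (1.8)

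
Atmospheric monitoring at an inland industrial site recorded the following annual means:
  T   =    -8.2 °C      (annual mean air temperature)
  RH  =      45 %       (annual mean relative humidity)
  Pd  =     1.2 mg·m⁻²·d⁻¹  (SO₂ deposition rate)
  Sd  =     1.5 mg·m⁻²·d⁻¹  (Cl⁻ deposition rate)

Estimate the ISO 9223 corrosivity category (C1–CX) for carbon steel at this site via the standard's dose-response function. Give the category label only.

C1

carbon steel: f(T) = +0.150·(T−10) [T≤10 °C] = -2.7300
  SO₂ term: 1.77·1.2^0.52·exp(0.02·45-2.7300) = 0.3122
  Sd branch = 0.102·Sd^0.62·e^(0.033·RH+0.04·T) = 0.4171 μm/a
  sum: 0.3122 + 0.4171 → r_corr = 0.7293 μm/a
ISO 9223 Table 2 (carbon steel): 0 < 0.729 ≤ 1.3 μm/a ⇒ C1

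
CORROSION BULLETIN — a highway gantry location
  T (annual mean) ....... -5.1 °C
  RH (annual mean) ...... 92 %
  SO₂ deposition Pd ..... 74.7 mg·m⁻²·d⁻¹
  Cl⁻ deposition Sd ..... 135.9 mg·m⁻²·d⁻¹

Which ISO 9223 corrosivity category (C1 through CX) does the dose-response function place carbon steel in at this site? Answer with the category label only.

carbon steel: temperature factor f = +0.150·(-15.1) = -2.2650
  Pd branch = 1.77·Pd^0.52·e^(0.02·RH+f) = 10.9 μm/a
  Sd branch = 0.102·Sd^0.62·e^(0.033·RH+0.04·T) = 36.4 μm/a
  sum: 10.9 + 36.4 → r_corr = 47.3 μm/a
Category bounds: 25…50 μm/a bracket r_corr ⇒ C3

C3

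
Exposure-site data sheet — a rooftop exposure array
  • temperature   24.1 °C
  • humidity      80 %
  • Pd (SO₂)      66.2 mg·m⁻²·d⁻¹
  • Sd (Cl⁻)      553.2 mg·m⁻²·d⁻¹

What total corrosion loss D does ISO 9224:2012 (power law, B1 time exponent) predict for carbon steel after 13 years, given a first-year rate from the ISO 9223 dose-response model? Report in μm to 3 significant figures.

carbon steel: f(T) = -0.054·(T−10) [T>10 °C] = -0.7614
  SO₂ term: 1.77·66.2^0.52·exp(0.02·80-0.7614) = 36.23
  Sd branch = 0.102·Sd^0.62·e^(0.033·RH+0.04·T) = 188.1 μm/a
  r_corr = 36.23 + 188.1 = 224.3 μm/a
Power-law: D(13) = r_corr · 13^0.523
  D(13) = 224.3 × 13^0.523 = 224.3 × 3.825 = 858 μm

D(13) = 858 μm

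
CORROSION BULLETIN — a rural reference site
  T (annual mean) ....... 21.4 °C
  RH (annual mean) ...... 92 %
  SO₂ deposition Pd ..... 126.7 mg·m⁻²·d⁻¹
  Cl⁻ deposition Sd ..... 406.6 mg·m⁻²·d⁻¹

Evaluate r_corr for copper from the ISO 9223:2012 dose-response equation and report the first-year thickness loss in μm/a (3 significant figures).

copper: temperature factor f = -0.080·(11.4) = -0.9120
  SO₂ term: 0.0053·126.7^0.26·exp(0.059·92-0.9120) = 1.707
  Cl⁻ term: 0.01025·406.6^0.27·exp(0.036·92+0.049·21.4) = 4.064
  r_corr = 1.707 + 4.064 = 5.771 μm/a

r_corr = 5.77 μm/a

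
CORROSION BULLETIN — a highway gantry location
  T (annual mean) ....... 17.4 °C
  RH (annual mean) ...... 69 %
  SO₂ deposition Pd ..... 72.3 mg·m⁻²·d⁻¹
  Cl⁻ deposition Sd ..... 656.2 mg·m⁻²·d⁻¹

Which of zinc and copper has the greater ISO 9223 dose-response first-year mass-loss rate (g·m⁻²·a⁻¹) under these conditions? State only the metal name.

zinc

zinc: T>10 °C ⇒ hinge -0.071·(17.4−10) = -0.5254
  SO₂ term: 0.0129·72.3^0.44·exp(0.046·69-0.5254) = 1.199
  Sd branch = 0.0175·Sd^0.57·e^(0.008·RH+0.085·T) = 5.38 μm/a
  r_corr = 1.199 + 5.38 = 6.579 μm/a
  mass loss = 6.579 μm/a × 7.14 g/cm³ = 46.98 g·m⁻²·a⁻¹
copper: temperature factor f = -0.080·(7.4) = -0.5920
  SO₂ term: 0.0053·72.3^0.26·exp(0.059·69-0.5920) = 0.5231
  Sd branch = 0.01025·Sd^0.27·e^(0.036·RH+0.049·T) = 1.661 μm/a
  sum: 0.5231 + 1.661 → r_corr = 2.184 μm/a
  mass loss = 2.184 μm/a × 8.96 g/cm³ = 19.57 g·m⁻²·a⁻¹
Ordering by g·m⁻²·a⁻¹: zinc (47) > copper (19.6)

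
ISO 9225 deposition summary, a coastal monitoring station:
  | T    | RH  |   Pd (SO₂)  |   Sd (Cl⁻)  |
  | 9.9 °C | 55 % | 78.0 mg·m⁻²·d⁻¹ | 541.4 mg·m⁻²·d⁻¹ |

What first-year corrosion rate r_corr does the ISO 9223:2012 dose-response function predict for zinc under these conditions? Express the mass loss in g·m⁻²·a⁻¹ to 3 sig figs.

zinc: temperature factor f = +0.038·(-0.1) = -0.0038
  sulphur-dioxide contribution → 1.097 μm/a
  chloride contribution → 2.279 μm/a
  total first-year rate 3.376 μm/a
Convert to mass loss: 3.376 μm/a × 7.14 g/cm³ = 24.1 g·m⁻²·a⁻¹

r_corr = 24.1 g·m⁻²·a⁻¹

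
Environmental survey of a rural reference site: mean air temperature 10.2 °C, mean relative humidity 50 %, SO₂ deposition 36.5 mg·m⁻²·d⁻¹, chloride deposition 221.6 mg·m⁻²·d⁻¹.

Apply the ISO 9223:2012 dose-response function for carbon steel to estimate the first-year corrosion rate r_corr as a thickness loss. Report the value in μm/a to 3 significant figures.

r_corr = 53.6 μm/a

carbon steel: temperature factor f = -0.054·(0.2) = -0.0108
  sulphur-dioxide contribution → 30.9 μm/a
  chloride contribution → 22.73 μm/a
  ⇒ r_corr(carbon steel) = 53.63 μm/a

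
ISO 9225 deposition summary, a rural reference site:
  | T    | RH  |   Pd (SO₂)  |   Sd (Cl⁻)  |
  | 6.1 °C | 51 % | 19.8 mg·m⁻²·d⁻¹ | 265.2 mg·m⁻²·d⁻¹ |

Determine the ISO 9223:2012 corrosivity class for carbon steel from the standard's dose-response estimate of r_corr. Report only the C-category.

carbon steel: temperature factor f = +0.150·(-3.9) = -0.5850
  sulphur-dioxide contribution → 12.92 μm/a
  chloride contribution → 22.29 μm/a
  ⇒ r_corr(carbon steel) = 35.21 μm/a
35.2 μm/a falls in (25, 50] for carbon steel → category C3

C3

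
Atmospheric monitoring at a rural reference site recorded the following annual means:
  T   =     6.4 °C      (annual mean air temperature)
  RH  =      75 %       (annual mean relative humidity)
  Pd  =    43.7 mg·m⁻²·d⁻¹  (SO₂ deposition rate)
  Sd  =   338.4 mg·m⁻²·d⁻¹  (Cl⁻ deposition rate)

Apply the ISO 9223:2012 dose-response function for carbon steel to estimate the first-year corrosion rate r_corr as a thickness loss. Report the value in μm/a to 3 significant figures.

carbon steel: f(T) = +0.150·(T−10) [T≤10 °C] = -0.5400
  sulphur-dioxide contribution → 32.96 μm/a
  chloride contribution → 57.93 μm/a
  total first-year rate 90.89 μm/a

r_corr = 90.9 μm/a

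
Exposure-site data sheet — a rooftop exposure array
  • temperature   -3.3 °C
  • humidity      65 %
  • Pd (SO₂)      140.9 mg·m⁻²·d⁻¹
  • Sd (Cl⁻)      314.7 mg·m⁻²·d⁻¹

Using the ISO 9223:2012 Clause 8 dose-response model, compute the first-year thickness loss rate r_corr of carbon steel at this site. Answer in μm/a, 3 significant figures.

carbon steel: f(T) = +0.150·(T−10) [T≤10 °C] = -1.9950
  Pd branch = 1.77·Pd^0.52·e^(0.02·RH+f) = 11.58 μm/a
  Cl⁻ term: 0.102·314.7^0.62·exp(0.033·65+0.04·-3.3) = 27.01
  r_corr = 11.58 + 27.01 = 38.59 μm/a

r_corr = 38.6 μm/a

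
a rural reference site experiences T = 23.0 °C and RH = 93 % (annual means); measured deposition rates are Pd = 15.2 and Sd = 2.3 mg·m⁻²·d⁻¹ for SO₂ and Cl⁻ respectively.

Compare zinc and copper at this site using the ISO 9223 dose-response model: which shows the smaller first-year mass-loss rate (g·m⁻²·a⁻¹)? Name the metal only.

zinc

zinc: f(T) = -0.071·(T−10) [T>10 °C] = -0.9230
  sulphur-dioxide contribution → 1.224 μm/a
  chloride contribution → 0.4182 μm/a
  ⇒ r_corr(zinc) = 1.642 μm/a
  mass loss = 1.642 μm/a × 7.14 g/cm³ = 11.72 g·m⁻²·a⁻¹
copper: T>10 °C ⇒ hinge -0.080·(23.0−10) = -1.0400
  sulphur-dioxide contribution → 0.918 μm/a
  chloride contribution → 1.127 μm/a
  ⇒ r_corr(copper) = 2.045 μm/a
  mass loss = 2.045 μm/a × 8.96 g/cm³ = 18.32 g·m⁻²·a⁻¹
Ordering by g·m⁻²·a⁻¹: copper (18.3) > zinc (11.7)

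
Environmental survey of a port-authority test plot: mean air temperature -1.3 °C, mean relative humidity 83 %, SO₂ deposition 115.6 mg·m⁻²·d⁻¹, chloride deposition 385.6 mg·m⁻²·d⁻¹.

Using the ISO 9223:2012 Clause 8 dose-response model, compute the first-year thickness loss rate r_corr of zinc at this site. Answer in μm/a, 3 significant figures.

r_corr = 4.00 μm/a

zinc: temperature factor f = +0.038·(-11.3) = -0.4294
  Pd branch = 0.0129·Pd^0.44·e^(0.046·RH+f) = 3.09 μm/a
  Sd branch = 0.0175·Sd^0.57·e^(0.008·RH+0.085·T) = 0.9068 μm/a
  sum: 3.09 + 0.9068 → r_corr = 3.997 μm/a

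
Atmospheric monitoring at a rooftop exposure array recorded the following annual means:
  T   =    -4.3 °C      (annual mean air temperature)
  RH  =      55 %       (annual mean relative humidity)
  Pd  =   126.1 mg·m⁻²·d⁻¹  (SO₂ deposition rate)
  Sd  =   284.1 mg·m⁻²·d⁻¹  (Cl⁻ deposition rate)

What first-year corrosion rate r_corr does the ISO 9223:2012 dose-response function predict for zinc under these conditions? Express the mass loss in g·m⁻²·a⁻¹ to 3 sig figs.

zinc: T≤10 °C ⇒ hinge +0.038·(-4.3−10) = -0.5434
  sulphur-dioxide contribution → 0.7901 μm/a
  chloride contribution → 0.4719 μm/a
  total first-year rate 1.262 μm/a
Convert to mass loss: 1.262 μm/a × 7.14 g/cm³ = 9.011 g·m⁻²·a⁻¹

r_corr = 9.01 g·m⁻²·a⁻¹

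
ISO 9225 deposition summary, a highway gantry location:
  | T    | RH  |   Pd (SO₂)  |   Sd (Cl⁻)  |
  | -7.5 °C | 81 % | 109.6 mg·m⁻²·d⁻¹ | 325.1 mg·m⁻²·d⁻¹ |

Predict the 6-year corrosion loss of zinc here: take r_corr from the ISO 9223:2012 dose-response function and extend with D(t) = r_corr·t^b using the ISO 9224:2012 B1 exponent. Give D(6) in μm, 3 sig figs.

zinc: f(T) = +0.038·(T−10) [T≤10 °C] = -0.6650
  Pd branch = 0.0129·Pd^0.44·e^(0.046·RH+f) = 2.175 μm/a
  Cl⁻ term: 0.0175·325.1^0.57·exp(0.008·81+0.085·-7.5) = 0.478
  sum: 2.175 + 0.478 → r_corr = 2.653 μm/a
ISO 9224: D(t) = r_corr · t^b with b = 0.813 (zinc, B1)
  D(6) = 2.653 × 6^0.813 = 2.653 × 4.292 = 11.39 μm

D(6) = 11.4 μm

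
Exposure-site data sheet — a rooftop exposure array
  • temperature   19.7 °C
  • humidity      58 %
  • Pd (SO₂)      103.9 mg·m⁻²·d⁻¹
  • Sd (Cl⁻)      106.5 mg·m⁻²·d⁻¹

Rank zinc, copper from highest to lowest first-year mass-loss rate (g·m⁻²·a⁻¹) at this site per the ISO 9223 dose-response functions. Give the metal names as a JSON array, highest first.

["zinc", "copper"]

zinc: T>10 °C ⇒ hinge -0.071·(19.7−10) = -0.6887
  SO₂ term: 0.0129·103.9^0.44·exp(0.046·58-0.6887) = 0.7203
  Sd branch = 0.0175·Sd^0.57·e^(0.008·RH+0.085·T) = 2.125 μm/a
  r_corr = 0.7203 + 2.125 = 2.845 μm/a
  mass loss = 2.845 μm/a × 7.14 g/cm³ = 20.32 g·m⁻²·a⁻¹
copper: f(T) = -0.080·(T−10) [T>10 °C] = -0.7760
  SO₂ term: 0.0053·103.9^0.26·exp(0.059·58-0.7760) = 0.2499
  Cl⁻ term: 0.01025·106.5^0.27·exp(0.036·58+0.049·19.7) = 0.7658
  r_corr = 0.2499 + 0.7658 = 1.016 μm/a
  mass loss = 1.016 μm/a × 8.96 g/cm³ = 9.101 g·m⁻²·a⁻¹
Ordering by g·m⁻²·a⁻¹: zinc (20.3) > copper (9.1)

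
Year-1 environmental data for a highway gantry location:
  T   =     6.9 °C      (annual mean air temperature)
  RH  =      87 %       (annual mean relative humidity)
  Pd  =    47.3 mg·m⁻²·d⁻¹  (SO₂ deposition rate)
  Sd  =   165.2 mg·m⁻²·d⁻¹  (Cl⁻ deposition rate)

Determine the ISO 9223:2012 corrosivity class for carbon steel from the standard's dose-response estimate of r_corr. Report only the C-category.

C5

carbon steel: temperature factor f = +0.150·(-3.1) = -0.4650
  SO₂ term: 1.77·47.3^0.52·exp(0.02·87-0.4650) = 47.06
  Cl⁻ term: 0.102·165.2^0.62·exp(0.033·87+0.04·6.9) = 56.3
  r_corr = 47.06 + 56.3 = 103.4 μm/a
Category bounds: 80…200 μm/a bracket r_corr ⇒ C5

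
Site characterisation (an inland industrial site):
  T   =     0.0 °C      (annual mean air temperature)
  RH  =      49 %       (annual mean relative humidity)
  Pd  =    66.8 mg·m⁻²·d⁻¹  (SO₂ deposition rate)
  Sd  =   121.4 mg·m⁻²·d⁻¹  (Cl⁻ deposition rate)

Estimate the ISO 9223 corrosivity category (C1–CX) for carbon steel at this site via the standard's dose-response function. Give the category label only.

C2

carbon steel: f(T) = +0.150·(T−10) [T≤10 °C] = -1.5000
  Pd branch = 1.77·Pd^0.52·e^(0.02·RH+f) = 9.355 μm/a
  Sd branch = 0.102·Sd^0.62·e^(0.033·RH+0.04·T) = 10.07 μm/a
  sum: 9.355 + 10.07 → r_corr = 19.43 μm/a
Category bounds: 1.3…25 μm/a bracket r_corr ⇒ C2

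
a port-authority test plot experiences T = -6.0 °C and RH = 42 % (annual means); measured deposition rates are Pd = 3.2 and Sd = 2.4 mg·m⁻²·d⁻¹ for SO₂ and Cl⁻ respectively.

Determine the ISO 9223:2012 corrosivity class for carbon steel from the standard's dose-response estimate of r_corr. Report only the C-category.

carbon steel: f(T) = +0.150·(T−10) [T≤10 °C] = -2.4000
  Pd branch = 1.77·Pd^0.52·e^(0.02·RH+f) = 0.681 μm/a
  Cl⁻ term: 0.102·2.4^0.62·exp(0.033·42+0.04·-6.0) = 0.5521
  sum: 0.681 + 0.5521 → r_corr = 1.233 μm/a
Category bounds: 0…1.3 μm/a bracket r_corr ⇒ C1

C1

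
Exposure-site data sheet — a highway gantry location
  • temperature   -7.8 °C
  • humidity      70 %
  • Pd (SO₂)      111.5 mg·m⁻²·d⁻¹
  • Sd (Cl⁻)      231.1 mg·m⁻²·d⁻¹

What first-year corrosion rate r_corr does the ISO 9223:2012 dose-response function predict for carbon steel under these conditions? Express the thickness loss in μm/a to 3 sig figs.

carbon steel: temperature factor f = +0.150·(-17.8) = -2.6700
  sulphur-dioxide contribution → 5.768 μm/a
  chloride contribution → 21.97 μm/a
  total first-year rate 27.74 μm/a

r_corr = 27.7 μm/a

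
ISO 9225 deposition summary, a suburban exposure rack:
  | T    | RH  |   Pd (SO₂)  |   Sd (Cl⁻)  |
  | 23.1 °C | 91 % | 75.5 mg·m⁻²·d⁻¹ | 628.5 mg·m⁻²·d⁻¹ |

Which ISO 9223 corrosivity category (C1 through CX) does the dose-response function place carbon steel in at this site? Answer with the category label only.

carbon steel: temperature factor f = -0.054·(13.1) = -0.7074
  SO₂ term: 1.77·75.5^0.52·exp(0.02·91-0.7074) = 51.02
  Cl⁻ term: 0.102·628.5^0.62·exp(0.033·91+0.04·23.1) = 281.2
  r_corr = 51.02 + 281.2 = 332.2 μm/a
ISO 9223 Table 2 (carbon steel): 200 < 332 ≤ 700 μm/a ⇒ CX

CX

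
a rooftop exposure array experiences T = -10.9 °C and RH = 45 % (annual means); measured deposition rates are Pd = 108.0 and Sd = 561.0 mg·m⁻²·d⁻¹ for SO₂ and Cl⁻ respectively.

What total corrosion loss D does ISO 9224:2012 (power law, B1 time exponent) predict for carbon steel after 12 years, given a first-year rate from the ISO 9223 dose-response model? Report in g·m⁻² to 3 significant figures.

carbon steel: f(T) = +0.150·(T−10) [T≤10 °C] = -3.1350
  SO₂ term: 1.77·108.0^0.52·exp(0.02·45-3.1350) = 2.161
  Sd branch = 0.102·Sd^0.62·e^(0.033·RH+0.04·T) = 14.74 μm/a
  sum: 2.161 + 14.74 → r_corr = 16.9 μm/a
Long-term exponent b (ISO 9224 Table 2, B1) = 0.523
  D(12) = 16.9 × 12^0.523 = 16.9 × 3.668 = 62 μm
  Mass loss = 62 μm × 7.85 g/cm³ = 486.7 g·m⁻²

D(12) = 487 g·m⁻²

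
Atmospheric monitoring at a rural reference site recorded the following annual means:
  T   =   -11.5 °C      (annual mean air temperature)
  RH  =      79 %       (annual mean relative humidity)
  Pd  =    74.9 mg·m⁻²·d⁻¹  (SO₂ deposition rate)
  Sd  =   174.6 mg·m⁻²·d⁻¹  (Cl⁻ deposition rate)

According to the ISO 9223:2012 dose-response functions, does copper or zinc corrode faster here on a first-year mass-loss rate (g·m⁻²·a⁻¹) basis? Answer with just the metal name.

copper: f(T) = +0.126·(T−10) [T≤10 °C] = -2.7090
  Pd branch = 0.0053·Pd^0.26·e^(0.059·RH+f) = 0.1147 μm/a
  Sd branch = 0.01025·Sd^0.27·e^(0.036·RH+0.049·T) = 0.4041 μm/a
  sum: 0.1147 + 0.4041 → r_corr = 0.5187 μm/a
  mass loss = 0.5187 μm/a × 8.96 g/cm³ = 4.648 g·m⁻²·a⁻¹
zinc: f(T) = +0.038·(T−10) [T≤10 °C] = -0.8170
  SO₂ term: 0.0129·74.9^0.44·exp(0.046·79-0.8170) = 1.441
  Cl⁻ term: 0.0175·174.6^0.57·exp(0.008·79+0.085·-11.5) = 0.2349
  sum: 1.441 + 0.2349 → r_corr = 1.676 μm/a
  mass loss = 1.676 μm/a × 7.14 g/cm³ = 11.97 g·m⁻²·a⁻¹
Ordering by g·m⁻²·a⁻¹: zinc (12) > copper (4.65)

zinc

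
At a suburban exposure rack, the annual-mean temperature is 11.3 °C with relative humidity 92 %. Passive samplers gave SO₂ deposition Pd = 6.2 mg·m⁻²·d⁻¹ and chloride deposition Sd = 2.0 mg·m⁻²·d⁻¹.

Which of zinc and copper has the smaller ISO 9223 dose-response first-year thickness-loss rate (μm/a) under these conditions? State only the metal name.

zinc

zinc: temperature factor f = -0.071·(1.3) = -0.0923
  SO₂ term: 0.0129·6.2^0.44·exp(0.046·92-0.0923) = 1.808
  Cl⁻ term: 0.0175·2.0^0.57·exp(0.008·92+0.085·11.3) = 0.1417
  r_corr = 1.808 + 0.1417 = 1.949 μm/a
copper: T>10 °C ⇒ hinge -0.080·(11.3−10) = -0.1040
  SO₂ term: 0.0053·6.2^0.26·exp(0.059·92-0.1040) = 1.748
  Cl⁻ term: 0.01025·2.0^0.27·exp(0.036·92+0.049·11.3) = 0.59
  r_corr = 1.748 + 0.59 = 2.338 μm/a
Ordering by μm/a: copper (2.34) > zinc (1.95)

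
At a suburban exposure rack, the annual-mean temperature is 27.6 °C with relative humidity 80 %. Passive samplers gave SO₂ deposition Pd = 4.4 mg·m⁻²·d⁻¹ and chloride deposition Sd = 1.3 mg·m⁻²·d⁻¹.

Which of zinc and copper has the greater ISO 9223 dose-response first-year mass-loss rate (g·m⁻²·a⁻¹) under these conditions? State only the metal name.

zinc: temperature factor f = -0.071·(17.6) = -1.2496
  Pd branch = 0.0129·Pd^0.44·e^(0.046·RH+f) = 0.2813 μm/a
  Cl⁻ term: 0.0175·1.3^0.57·exp(0.008·80+0.085·27.6) = 0.4025
  sum: 0.2813 + 0.4025 → r_corr = 0.6839 μm/a
  mass loss = 0.6839 μm/a × 7.14 g/cm³ = 4.883 g·m⁻²·a⁻¹
copper: T>10 °C ⇒ hinge -0.080·(27.6−10) = -1.4080
  SO₂ term: 0.0053·4.4^0.26·exp(0.059·80-1.4080) = 0.2138
  Sd branch = 0.01025·Sd^0.27·e^(0.036·RH+0.049·T) = 0.7579 μm/a
  sum: 0.2138 + 0.7579 → r_corr = 0.9716 μm/a
  mass loss = 0.9716 μm/a × 8.96 g/cm³ = 8.706 g·m⁻²·a⁻¹
Ordering by g·m⁻²·a⁻¹: copper (8.71) > zinc (4.88)

copper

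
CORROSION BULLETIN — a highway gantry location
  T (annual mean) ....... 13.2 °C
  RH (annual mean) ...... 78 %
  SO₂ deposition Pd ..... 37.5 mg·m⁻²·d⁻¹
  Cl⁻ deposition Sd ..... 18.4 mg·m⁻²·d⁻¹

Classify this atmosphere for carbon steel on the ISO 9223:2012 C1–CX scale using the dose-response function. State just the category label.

C4

carbon steel: T>10 °C ⇒ hinge -0.054·(13.2−10) = -0.1728
  Pd branch = 1.77·Pd^0.52·e^(0.02·RH+f) = 46.66 μm/a
  Sd branch = 0.102·Sd^0.62·e^(0.033·RH+0.04·T) = 13.8 μm/a
  sum: 46.66 + 13.8 → r_corr = 60.46 μm/a
60.5 μm/a falls in (50, 80] for carbon steel → category C4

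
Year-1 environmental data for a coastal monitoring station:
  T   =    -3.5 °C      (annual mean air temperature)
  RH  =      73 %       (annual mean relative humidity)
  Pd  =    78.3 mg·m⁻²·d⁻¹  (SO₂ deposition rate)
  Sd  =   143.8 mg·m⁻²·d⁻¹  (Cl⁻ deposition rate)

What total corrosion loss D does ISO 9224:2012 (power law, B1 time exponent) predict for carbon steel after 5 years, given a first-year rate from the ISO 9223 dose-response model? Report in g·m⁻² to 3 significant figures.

carbon steel: T≤10 °C ⇒ hinge +0.150·(-3.5−10) = -2.0250
  sulphur-dioxide contribution → 9.713 μm/a
  chloride contribution → 21.47 μm/a
  total first-year rate 31.18 μm/a
ISO 9224: D(t) = r_corr · t^b with b = 0.523 (carbon steel, B1)
  D(5) = 31.18 × 5^0.523 = 31.18 × 2.32 = 72.36 μm
  Mass loss = 72.36 μm × 7.85 g/cm³ = 568 g·m⁻²

D(5) = 568 g·m⁻²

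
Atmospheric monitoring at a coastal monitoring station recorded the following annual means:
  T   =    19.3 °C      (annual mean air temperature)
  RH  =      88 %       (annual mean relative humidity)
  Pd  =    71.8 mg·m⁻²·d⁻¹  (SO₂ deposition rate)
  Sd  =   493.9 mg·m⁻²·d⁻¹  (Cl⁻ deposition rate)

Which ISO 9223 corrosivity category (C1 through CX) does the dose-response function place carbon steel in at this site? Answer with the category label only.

carbon steel: T>10 °C ⇒ hinge -0.054·(19.3−10) = -0.5022
  Pd branch = 1.77·Pd^0.52·e^(0.02·RH+f) = 57.47 μm/a
  Cl⁻ term: 0.102·493.9^0.62·exp(0.033·88+0.04·19.3) = 188.4
  r_corr = 57.47 + 188.4 = 245.9 μm/a
ISO 9223 Table 2 (carbon steel): 200 < 246 ≤ 700 μm/a ⇒ CX

CX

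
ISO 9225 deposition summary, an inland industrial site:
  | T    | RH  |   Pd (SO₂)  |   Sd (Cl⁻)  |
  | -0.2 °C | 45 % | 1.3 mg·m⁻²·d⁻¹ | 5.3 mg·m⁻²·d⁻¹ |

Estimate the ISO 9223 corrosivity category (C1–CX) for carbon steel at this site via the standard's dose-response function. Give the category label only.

C2

carbon steel: f(T) = +0.150·(T−10) [T≤10 °C] = -1.5300
  SO₂ term: 1.77·1.3^0.52·exp(0.02·45-1.5300) = 1.08
  Sd branch = 0.102·Sd^0.62·e^(0.033·RH+0.04·T) = 1.256 μm/a
  r_corr = 1.08 + 1.256 = 2.337 μm/a
ISO 9223 Table 2 (carbon steel): 1.3 < 2.34 ≤ 25 μm/a ⇒ C2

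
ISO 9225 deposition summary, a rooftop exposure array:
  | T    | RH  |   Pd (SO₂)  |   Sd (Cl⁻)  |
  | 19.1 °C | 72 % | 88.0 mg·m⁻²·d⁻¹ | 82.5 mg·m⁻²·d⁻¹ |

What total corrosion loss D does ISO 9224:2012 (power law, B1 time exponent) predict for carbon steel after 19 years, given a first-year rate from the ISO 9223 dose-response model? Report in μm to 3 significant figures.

carbon steel: temperature factor f = -0.054·(9.1) = -0.4914
  SO₂ term: 1.77·88.0^0.52·exp(0.02·72-0.4914) = 46.89
  Cl⁻ term: 0.102·82.5^0.62·exp(0.033·72+0.04·19.1) = 36.35
  sum: 46.89 + 36.35 → r_corr = 83.24 μm/a
ISO 9224: D(t) = r_corr · t^b with b = 0.523 (carbon steel, B1)
  D(19) = 83.24 × 19^0.523 = 83.24 × 4.664 = 388.2 μm

D(19) = 388 μm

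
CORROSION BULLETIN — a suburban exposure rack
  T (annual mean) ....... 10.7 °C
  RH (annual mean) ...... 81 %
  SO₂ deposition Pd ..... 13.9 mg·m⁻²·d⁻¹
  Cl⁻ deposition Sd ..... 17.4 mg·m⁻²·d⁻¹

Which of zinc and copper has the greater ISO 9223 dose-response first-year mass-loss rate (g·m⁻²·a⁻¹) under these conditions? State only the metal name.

copper

zinc: T>10 °C ⇒ hinge -0.071·(10.7−10) = -0.0497
  Pd branch = 0.0129·Pd^0.44·e^(0.046·RH+f) = 1.622 μm/a
  Sd branch = 0.0175·Sd^0.57·e^(0.008·RH+0.085·T) = 0.4232 μm/a
  r_corr = 1.622 + 0.4232 = 2.045 μm/a
  mass loss = 2.045 μm/a × 7.14 g/cm³ = 14.6 g·m⁻²·a⁻¹
copper: temperature factor f = -0.080·(0.7) = -0.0560
  Pd branch = 0.0053·Pd^0.26·e^(0.059·RH+f) = 1.182 μm/a
  Sd branch = 0.01025·Sd^0.27·e^(0.036·RH+0.049·T) = 0.6915 μm/a
  r_corr = 1.182 + 0.6915 = 1.874 μm/a
  mass loss = 1.874 μm/a × 8.96 g/cm³ = 16.79 g·m⁻²·a⁻¹
Ordering by g·m⁻²·a⁻¹: copper (16.8) > zinc (14.6)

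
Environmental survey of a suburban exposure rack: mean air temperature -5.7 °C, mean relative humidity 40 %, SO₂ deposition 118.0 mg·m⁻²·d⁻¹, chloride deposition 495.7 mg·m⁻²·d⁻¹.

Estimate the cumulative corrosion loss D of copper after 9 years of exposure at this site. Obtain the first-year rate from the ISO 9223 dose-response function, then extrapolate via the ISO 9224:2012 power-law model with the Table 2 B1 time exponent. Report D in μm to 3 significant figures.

copper: temperature factor f = +0.126·(-15.7) = -1.9782
  sulphur-dioxide contribution → 0.02684 μm/a
  chloride contribution → 0.1748 μm/a
  ⇒ r_corr(copper) = 0.2016 μm/a
Power-law: D(9) = r_corr · 9^0.667
  D(9) = 0.2016 × 9^0.667 = 0.2016 × 4.33 = 0.873 μm

D(9) = 0.873 μm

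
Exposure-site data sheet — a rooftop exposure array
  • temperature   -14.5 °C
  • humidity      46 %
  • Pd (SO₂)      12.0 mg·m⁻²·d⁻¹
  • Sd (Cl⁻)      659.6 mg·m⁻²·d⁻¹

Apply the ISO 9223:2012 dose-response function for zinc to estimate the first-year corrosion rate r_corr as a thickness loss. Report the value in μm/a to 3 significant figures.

r_corr = 0.424 μm/a

zinc: T≤10 °C ⇒ hinge +0.038·(-14.5−10) = -0.9310
  Pd branch = 0.0129·Pd^0.44·e^(0.046·RH+f) = 0.1259 μm/a
  Sd branch = 0.0175·Sd^0.57·e^(0.008·RH+0.085·T) = 0.2982 μm/a
  r_corr = 0.1259 + 0.2982 = 0.4242 μm/a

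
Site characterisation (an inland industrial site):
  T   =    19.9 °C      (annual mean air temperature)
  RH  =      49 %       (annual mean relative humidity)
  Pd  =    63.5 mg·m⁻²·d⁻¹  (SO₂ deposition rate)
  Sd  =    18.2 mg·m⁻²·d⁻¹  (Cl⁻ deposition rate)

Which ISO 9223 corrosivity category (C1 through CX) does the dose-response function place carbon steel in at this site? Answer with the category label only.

carbon steel: temperature factor f = -0.054·(9.9) = -0.5346
  sulphur-dioxide contribution → 23.92 μm/a
  chloride contribution → 6.883 μm/a
  ⇒ r_corr(carbon steel) = 30.81 μm/a
Category bounds: 25…50 μm/a bracket r_corr ⇒ C3

C3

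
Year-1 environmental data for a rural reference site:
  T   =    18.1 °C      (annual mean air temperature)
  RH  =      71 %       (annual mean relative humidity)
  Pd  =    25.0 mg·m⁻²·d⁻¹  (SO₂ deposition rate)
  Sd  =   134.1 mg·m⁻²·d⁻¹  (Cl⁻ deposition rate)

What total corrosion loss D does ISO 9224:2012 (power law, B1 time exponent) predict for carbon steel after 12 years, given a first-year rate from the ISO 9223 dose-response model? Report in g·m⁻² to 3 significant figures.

carbon steel: temperature factor f = -0.054·(8.1) = -0.4374
  Pd branch = 1.77·Pd^0.52·e^(0.02·RH+f) = 25.21 μm/a
  Cl⁻ term: 0.102·134.1^0.62·exp(0.033·71+0.04·18.1) = 45.67
  sum: 25.21 + 45.67 → r_corr = 70.88 μm/a
Long-term exponent b (ISO 9224 Table 2, B1) = 0.523
  D(12) = 70.88 × 12^0.523 = 70.88 × 3.668 = 260 μm
  Mass loss = 260 μm × 7.85 g/cm³ = 2041 g·m⁻²

D(12) = 2.04e+03 g·m⁻²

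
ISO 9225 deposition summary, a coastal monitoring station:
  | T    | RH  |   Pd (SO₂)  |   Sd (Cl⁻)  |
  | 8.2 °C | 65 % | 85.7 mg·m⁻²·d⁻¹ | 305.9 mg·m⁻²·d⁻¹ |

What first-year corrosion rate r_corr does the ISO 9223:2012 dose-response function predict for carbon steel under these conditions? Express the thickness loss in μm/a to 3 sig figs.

r_corr = 92.2 μm/a

carbon steel: T≤10 °C ⇒ hinge +0.150·(8.2−10) = -0.2700
  SO₂ term: 1.77·85.7^0.52·exp(0.02·65-0.2700) = 50.17
  Cl⁻ term: 0.102·305.9^0.62·exp(0.033·65+0.04·8.2) = 42.04
  r_corr = 50.17 + 42.04 = 92.21 μm/a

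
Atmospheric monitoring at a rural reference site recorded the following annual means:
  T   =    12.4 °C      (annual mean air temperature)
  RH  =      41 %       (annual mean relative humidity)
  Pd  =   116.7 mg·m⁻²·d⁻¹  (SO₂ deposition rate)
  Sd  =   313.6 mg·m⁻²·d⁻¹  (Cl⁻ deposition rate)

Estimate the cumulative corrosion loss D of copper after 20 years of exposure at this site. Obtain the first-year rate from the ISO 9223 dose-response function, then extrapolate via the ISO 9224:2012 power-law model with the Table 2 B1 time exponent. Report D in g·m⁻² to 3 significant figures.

D(20) = 36.9 g·m⁻²

copper: temperature factor f = -0.080·(2.4) = -0.1920
  sulphur-dioxide contribution → 0.1694 μm/a
  chloride contribution → 0.3887 μm/a
  total first-year rate 0.5581 μm/a
Long-term exponent b (ISO 9224 Table 2, B1) = 0.667
  D(20) = 0.5581 × 20^0.667 = 0.5581 × 7.375 = 4.116 μm
  Mass loss = 4.116 μm × 8.96 g/cm³ = 36.88 g·m⁻²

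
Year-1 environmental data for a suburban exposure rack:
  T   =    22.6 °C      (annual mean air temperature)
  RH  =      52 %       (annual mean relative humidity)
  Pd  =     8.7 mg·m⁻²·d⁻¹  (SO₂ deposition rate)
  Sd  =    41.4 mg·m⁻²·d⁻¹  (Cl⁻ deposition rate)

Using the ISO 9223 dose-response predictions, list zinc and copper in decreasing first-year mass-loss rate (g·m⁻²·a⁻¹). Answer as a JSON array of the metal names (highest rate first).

zinc: f(T) = -0.071·(T−10) [T>10 °C] = -0.8946
  SO₂ term: 0.0129·8.7^0.44·exp(0.046·52-0.8946) = 0.1494
  Sd branch = 0.0175·Sd^0.57·e^(0.008·RH+0.085·T) = 1.512 μm/a
  sum: 0.1494 + 1.512 → r_corr = 1.662 μm/a
  mass loss = 1.662 μm/a × 7.14 g/cm³ = 11.87 g·m⁻²·a⁻¹
copper: f(T) = -0.080·(T−10) [T>10 °C] = -1.0080
  SO₂ term: 0.0053·8.7^0.26·exp(0.059·52-1.0080) = 0.07298
  Sd branch = 0.01025·Sd^0.27·e^(0.036·RH+0.049·T) = 0.5511 μm/a
  r_corr = 0.07298 + 0.5511 = 0.6241 μm/a
  mass loss = 0.6241 μm/a × 8.96 g/cm³ = 5.592 g·m⁻²·a⁻¹
Ordering by g·m⁻²·a⁻¹: zinc (11.9) > copper (5.59)

["zinc", "copper"]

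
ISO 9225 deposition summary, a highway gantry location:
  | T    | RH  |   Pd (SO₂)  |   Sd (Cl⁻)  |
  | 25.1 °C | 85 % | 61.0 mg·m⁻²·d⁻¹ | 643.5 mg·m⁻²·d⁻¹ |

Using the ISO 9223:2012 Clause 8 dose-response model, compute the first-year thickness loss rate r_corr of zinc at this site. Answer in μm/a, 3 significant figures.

zinc: temperature factor f = -0.071·(15.1) = -1.0721
  sulphur-dioxide contribution → 1.345 μm/a
  chloride contribution → 11.64 μm/a
  total first-year rate 12.98 μm/a

r_corr = 13.0 μm/a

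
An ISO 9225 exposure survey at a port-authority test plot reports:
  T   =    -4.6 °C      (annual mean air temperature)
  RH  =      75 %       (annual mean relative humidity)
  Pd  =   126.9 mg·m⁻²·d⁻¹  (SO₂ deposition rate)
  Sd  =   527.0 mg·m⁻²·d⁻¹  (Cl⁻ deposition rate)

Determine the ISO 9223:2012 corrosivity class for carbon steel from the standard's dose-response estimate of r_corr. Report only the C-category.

C4

carbon steel: temperature factor f = +0.150·(-14.6) = -2.1900
  SO₂ term: 1.77·126.9^0.52·exp(0.02·75-2.1900) = 11.02
  Sd branch = 0.102·Sd^0.62·e^(0.033·RH+0.04·T) = 49.1 μm/a
  r_corr = 11.02 + 49.1 = 60.12 μm/a
60.1 μm/a falls in (50, 80] for carbon steel → category C4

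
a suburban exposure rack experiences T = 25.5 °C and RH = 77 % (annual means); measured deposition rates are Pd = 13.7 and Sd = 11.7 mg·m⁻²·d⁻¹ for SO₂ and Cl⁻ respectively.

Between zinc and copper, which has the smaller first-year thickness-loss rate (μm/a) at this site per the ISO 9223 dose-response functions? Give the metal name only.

zinc: f(T) = -0.071·(T−10) [T>10 °C] = -1.1005
  SO₂ term: 0.0129·13.7^0.44·exp(0.046·77-1.1005) = 0.4689
  Sd branch = 0.0175·Sd^0.57·e^(0.008·RH+0.085·T) = 1.15 μm/a
  sum: 0.4689 + 1.15 → r_corr = 1.619 μm/a
copper: T>10 °C ⇒ hinge -0.080·(25.5−10) = -1.2400
  Pd branch = 0.0053·Pd^0.26·e^(0.059·RH+f) = 0.2846 μm/a
  Cl⁻ term: 0.01025·11.7^0.27·exp(0.036·77+0.049·25.5) = 1.111
  sum: 0.2846 + 1.111 → r_corr = 1.395 μm/a
Ordering by μm/a: zinc (1.62) > copper (1.4)

copper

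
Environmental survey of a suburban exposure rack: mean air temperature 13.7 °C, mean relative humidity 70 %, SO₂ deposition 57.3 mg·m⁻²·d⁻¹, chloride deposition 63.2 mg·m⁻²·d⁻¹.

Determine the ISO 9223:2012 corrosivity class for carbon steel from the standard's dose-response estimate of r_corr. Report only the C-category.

carbon steel: temperature factor f = -0.054·(3.7) = -0.1998
  sulphur-dioxide contribution → 48.25 μm/a
  chloride contribution → 23.24 μm/a
  ⇒ r_corr(carbon steel) = 71.49 μm/a
Category bounds: 50…80 μm/a bracket r_corr ⇒ C4

C4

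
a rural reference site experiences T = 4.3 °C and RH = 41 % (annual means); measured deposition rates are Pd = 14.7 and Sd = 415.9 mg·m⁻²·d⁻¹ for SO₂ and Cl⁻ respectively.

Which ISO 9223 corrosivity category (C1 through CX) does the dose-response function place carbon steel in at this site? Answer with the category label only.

carbon steel: T≤10 °C ⇒ hinge +0.150·(4.3−10) = -0.8550
  sulphur-dioxide contribution → 6.915 μm/a
  chloride contribution → 19.71 μm/a
  total first-year rate 26.62 μm/a
26.6 μm/a falls in (25, 50] for carbon steel → category C3

C3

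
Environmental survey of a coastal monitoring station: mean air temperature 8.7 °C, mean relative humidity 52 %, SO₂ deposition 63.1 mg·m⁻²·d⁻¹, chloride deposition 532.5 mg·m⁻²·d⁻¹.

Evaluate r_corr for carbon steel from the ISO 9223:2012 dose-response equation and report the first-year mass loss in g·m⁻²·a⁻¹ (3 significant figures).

r_corr = 588 g·m⁻²·a⁻¹

carbon steel: temperature factor f = +0.150·(-1.3) = -0.1950
  Pd branch = 1.77·Pd^0.52·e^(0.02·RH+f) = 35.56 μm/a
  Cl⁻ term: 0.102·532.5^0.62·exp(0.033·52+0.04·8.7) = 39.38
  sum: 35.56 + 39.38 → r_corr = 74.94 μm/a
Convert to mass loss: 74.94 μm/a × 7.85 g/cm³ = 588.3 g·m⁻²·a⁻¹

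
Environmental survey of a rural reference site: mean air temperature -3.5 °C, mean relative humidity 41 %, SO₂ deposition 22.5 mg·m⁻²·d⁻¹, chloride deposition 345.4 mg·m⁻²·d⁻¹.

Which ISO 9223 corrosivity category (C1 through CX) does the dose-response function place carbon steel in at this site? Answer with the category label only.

carbon steel: T≤10 °C ⇒ hinge +0.150·(-3.5−10) = -2.0250
  sulphur-dioxide contribution → 2.678 μm/a
  chloride contribution → 12.86 μm/a
  ⇒ r_corr(carbon steel) = 15.54 μm/a
15.5 μm/a falls in (1.3, 25] for carbon steel → category C2

C2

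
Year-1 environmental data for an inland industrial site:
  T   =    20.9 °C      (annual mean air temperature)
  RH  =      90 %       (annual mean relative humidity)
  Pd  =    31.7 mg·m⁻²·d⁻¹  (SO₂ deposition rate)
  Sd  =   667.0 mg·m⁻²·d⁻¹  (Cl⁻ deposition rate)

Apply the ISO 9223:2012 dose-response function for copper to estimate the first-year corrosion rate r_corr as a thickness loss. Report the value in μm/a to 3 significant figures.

copper: T>10 °C ⇒ hinge -0.080·(20.9−10) = -0.8720
  sulphur-dioxide contribution → 1.101 μm/a
  chloride contribution → 4.218 μm/a
  ⇒ r_corr(copper) = 5.319 μm/a

r_corr = 5.32 μm/a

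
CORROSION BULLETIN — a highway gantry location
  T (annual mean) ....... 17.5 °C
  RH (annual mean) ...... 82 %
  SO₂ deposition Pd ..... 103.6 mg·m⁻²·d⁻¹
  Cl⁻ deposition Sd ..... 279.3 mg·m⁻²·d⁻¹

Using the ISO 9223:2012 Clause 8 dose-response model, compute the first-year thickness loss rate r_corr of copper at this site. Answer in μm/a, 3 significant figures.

r_corr = 3.34 μm/a

copper: T>10 °C ⇒ hinge -0.080·(17.5−10) = -0.6000
  Pd branch = 0.0053·Pd^0.26·e^(0.059·RH+f) = 1.227 μm/a
  Sd branch = 0.01025·Sd^0.27·e^(0.036·RH+0.049·T) = 2.116 μm/a
  sum: 1.227 + 2.116 → r_corr = 3.343 μm/a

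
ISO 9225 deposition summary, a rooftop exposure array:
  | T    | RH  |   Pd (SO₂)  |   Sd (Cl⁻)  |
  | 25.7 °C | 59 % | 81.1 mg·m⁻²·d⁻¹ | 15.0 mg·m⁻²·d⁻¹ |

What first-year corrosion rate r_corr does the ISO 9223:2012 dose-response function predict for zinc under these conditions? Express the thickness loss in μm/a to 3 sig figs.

r_corr = 1.61 μm/a

zinc: T>10 °C ⇒ hinge -0.071·(25.7−10) = -1.1147
  sulphur-dioxide contribution → 0.4417 μm/a
  chloride contribution → 1.167 μm/a
  ⇒ r_corr(zinc) = 1.609 μm/a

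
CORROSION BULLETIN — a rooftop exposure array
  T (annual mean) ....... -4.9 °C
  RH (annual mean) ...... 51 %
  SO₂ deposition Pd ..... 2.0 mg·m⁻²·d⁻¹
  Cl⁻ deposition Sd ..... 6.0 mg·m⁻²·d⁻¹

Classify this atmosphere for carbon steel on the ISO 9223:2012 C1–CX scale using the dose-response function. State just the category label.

C2

carbon steel: temperature factor f = +0.150·(-14.9) = -2.2350
  sulphur-dioxide contribution → 0.7531 μm/a
  chloride contribution → 1.37 μm/a
  total first-year rate 2.123 μm/a
2.12 μm/a falls in (1.3, 25] for carbon steel → category C2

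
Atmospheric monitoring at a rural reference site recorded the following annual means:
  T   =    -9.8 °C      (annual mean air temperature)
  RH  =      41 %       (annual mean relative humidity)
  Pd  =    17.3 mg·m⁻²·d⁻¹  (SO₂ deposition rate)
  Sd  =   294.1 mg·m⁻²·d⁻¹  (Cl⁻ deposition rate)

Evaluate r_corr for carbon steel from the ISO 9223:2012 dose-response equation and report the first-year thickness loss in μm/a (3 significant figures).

r_corr = 9.95 μm/a

carbon steel: temperature factor f = +0.150·(-19.8) = -2.9700
  sulphur-dioxide contribution → 0.9079 μm/a
  chloride contribution → 9.045 μm/a
  ⇒ r_corr(carbon steel) = 9.953 μm/a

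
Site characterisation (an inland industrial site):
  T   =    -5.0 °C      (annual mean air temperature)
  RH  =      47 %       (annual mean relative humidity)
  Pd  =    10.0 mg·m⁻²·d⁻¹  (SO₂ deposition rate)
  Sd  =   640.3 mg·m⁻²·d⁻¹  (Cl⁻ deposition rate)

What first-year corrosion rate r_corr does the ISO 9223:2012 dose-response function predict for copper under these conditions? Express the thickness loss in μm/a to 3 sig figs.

copper: temperature factor f = +0.126·(-15.0) = -1.8900
  sulphur-dioxide contribution → 0.02332 μm/a
  chloride contribution → 0.2494 μm/a
  total first-year rate 0.2727 μm/a

r_corr = 0.273 μm/a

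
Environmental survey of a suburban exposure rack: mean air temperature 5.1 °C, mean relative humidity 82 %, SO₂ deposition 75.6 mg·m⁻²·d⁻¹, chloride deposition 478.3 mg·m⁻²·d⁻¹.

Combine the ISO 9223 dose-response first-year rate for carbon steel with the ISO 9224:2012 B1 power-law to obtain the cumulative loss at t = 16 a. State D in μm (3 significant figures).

carbon steel: T≤10 °C ⇒ hinge +0.150·(5.1−10) = -0.7350
  Pd branch = 1.77·Pd^0.52·e^(0.02·RH+f) = 41.48 μm/a
  Cl⁻ term: 0.102·478.3^0.62·exp(0.033·82+0.04·5.1) = 85.86
  sum: 41.48 + 85.86 → r_corr = 127.3 μm/a
Long-term exponent b (ISO 9224 Table 2, B1) = 0.523
  D(16) = 127.3 × 16^0.523 = 127.3 × 4.263 = 542.9 μm

D(16) = 543 μm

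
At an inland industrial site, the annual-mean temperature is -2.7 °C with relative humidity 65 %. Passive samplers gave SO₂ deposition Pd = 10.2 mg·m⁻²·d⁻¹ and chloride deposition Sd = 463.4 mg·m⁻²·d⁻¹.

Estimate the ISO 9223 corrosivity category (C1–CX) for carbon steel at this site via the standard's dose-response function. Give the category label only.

carbon steel: T≤10 °C ⇒ hinge +0.150·(-2.7−10) = -1.9050
  SO₂ term: 1.77·10.2^0.52·exp(0.02·65-1.9050) = 3.234
  Cl⁻ term: 0.102·463.4^0.62·exp(0.033·65+0.04·-2.7) = 35.17
  r_corr = 3.234 + 35.17 = 38.4 μm/a
ISO 9223 Table 2 (carbon steel): 25 < 38.4 ≤ 50 μm/a ⇒ C3

C3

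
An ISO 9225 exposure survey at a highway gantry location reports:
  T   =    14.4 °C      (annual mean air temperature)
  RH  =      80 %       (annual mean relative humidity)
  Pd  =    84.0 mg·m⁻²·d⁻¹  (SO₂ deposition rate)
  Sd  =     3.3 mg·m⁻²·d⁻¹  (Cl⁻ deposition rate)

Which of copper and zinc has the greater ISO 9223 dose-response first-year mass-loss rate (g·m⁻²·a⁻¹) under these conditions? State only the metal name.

zinc

copper: T>10 °C ⇒ hinge -0.080·(14.4−10) = -0.3520
  sulphur-dioxide contribution → 1.323 μm/a
  chloride contribution → 0.5104 μm/a
  total first-year rate 1.834 μm/a
  mass loss = 1.834 μm/a × 8.96 g/cm³ = 16.43 g·m⁻²·a⁻¹
zinc: f(T) = -0.071·(T−10) [T>10 °C] = -0.3124
  sulphur-dioxide contribution → 2.629 μm/a
  chloride contribution → 0.2229 μm/a
  total first-year rate 2.852 μm/a
  mass loss = 2.852 μm/a × 7.14 g/cm³ = 20.36 g·m⁻²·a⁻¹
Ordering by g·m⁻²·a⁻¹: zinc (20.4) > copper (16.4)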